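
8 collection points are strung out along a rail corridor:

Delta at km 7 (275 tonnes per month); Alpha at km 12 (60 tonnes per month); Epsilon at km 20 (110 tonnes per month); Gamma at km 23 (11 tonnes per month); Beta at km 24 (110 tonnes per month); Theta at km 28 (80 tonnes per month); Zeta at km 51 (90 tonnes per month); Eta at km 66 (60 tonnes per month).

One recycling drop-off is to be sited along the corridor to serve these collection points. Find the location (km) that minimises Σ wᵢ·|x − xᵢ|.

x = 20

For a sum of weighted absolute distances on a line, the optimum is the weighted median (not the mean). Total weight W = 796; half-weight = 398.
Sort by position and accumulate weight:
  km 7 (Delta, w=275) → cum 275
  km 12 (Alpha, w=60) → cum 335
  km 20 (Epsilon, w=110) → cum 445  ≥ 398 → median here
  km 23 (Gamma, w=11) → cum 456
  km 24 (Beta, w=110) → cum 566
  km 28 (Theta, w=80) → cum 646
  km 51 (Zeta, w=90) → cum 736
  km 66 (Eta, w=60) → cum 796
Optimal location: km 20.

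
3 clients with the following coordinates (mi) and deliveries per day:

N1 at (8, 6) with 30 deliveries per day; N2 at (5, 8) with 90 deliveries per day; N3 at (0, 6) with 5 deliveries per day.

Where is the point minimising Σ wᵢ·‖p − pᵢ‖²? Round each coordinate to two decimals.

The minimiser of Σwᵢ‖p−pᵢ‖² is the weighted centroid p* = (Σwᵢpᵢ)/(Σwᵢ).
Σwᵢ = 125.
Σwᵢxᵢ = 30·8 + 90·5 + 5·0 = 690.
Σwᵢyᵢ = 30·6 + 90·8 + 5·6 = 930.
x* = 690/125 = 5.52, y* = 930/125 = 7.44.

(5.52, 7.44)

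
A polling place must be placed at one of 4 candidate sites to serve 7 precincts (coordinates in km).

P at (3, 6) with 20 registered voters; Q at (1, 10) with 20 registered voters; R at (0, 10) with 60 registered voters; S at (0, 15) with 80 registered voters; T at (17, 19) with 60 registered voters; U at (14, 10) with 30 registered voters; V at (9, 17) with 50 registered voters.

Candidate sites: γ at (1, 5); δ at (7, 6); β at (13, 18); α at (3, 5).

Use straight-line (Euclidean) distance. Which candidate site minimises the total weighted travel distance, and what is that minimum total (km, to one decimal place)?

β, total 3279.5 km

Total weighted distance at each candidate:
  γ (1, 5): total = 3669.2
  δ (7, 6): total = 3405.1
  β (13, 18): total = 3279.5
  α (3, 5): total = 3534.0
Minimum is at β with total 3279.5 km.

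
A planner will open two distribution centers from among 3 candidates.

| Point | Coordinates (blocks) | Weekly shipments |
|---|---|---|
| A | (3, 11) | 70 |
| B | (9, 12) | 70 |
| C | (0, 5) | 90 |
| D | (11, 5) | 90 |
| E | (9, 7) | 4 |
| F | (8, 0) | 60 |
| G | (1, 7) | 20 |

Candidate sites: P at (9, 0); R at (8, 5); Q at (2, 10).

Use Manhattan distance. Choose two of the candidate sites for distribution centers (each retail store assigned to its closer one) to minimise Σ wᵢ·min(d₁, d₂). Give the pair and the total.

{R, Q}, total 1992

Evaluate every pair (each demand assigned to the nearer of the two):
  {R, Q}: total = 1992
  {P, Q}: total = 2198
  {P, R}: total = 2572
Best pair: {R, Q} with total 1992.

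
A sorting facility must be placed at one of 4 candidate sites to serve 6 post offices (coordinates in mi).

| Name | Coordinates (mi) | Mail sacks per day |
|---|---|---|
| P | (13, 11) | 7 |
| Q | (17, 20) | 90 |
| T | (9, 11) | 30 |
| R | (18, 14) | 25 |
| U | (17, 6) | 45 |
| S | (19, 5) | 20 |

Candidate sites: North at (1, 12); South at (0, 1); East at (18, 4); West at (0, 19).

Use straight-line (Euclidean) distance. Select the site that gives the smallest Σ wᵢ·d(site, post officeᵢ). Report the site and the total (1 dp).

Total weighted distance at each candidate:
  North (1, 12): total = 3519.3
  South (0, 1): total = 4553.8
  East (18, 4): total = 2224.0
  West (0, 19): total = 3902.8
Minimum is at East with total 2224.0 mi.

East, total 2224.0 mi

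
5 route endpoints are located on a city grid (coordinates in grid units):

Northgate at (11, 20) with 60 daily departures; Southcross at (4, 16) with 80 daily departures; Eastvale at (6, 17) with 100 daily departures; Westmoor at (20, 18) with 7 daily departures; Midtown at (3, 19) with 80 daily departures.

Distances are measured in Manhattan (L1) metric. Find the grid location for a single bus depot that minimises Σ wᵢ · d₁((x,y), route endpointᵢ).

(6, 17)

Manhattan distance separates: Σwᵢ(|x−xᵢ|+|y−yᵢ|) = Σwᵢ|x−xᵢ| + Σwᵢ|y−yᵢ|, so x and y are optimised independently as 1-D weighted medians.
Total weight W = 327; half = 163.5.
x-coordinate, sorted with cumulative weight:
  x=3 (Midtown, w=80) cum 80
  x=4 (Southcross, w=80) cum 160
  x=6 (Eastvale, w=100) cum 260  ← median
  x=11 (Northgate, w=60) cum 320
  x=20 (Westmoor, w=7) cum 327
⇒ x* = 6
y-coordinate, sorted with cumulative weight:
  y=16 (Southcross, w=80) cum 80
  y=17 (Eastvale, w=100) cum 180  ← median
  y=18 (Westmoor, w=7) cum 187
  y=19 (Midtown, w=80) cum 267
  y=20 (Northgate, w=60) cum 327
⇒ y* = 17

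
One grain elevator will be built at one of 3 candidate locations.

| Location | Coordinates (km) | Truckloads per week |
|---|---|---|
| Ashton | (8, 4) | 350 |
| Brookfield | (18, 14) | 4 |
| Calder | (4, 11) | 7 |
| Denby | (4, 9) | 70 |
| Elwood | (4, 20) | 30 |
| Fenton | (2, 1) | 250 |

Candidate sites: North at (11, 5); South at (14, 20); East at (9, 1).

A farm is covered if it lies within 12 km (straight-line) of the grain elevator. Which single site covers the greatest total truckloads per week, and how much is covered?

Coverage radius r = 12 km; a point is covered iff (Δx)²+(Δy)² ≤ 12² = 144.
  North (11, 5): covers {Ashton, Brookfield, Calder, Denby, Fenton} → 681
  South (14, 20): covers {Brookfield, Elwood} → 34
  East (9, 1): covers {Ashton, Calder, Denby, Fenton} → 677
Maximum coverage at North: 681 truckloads per week.

North, covering 681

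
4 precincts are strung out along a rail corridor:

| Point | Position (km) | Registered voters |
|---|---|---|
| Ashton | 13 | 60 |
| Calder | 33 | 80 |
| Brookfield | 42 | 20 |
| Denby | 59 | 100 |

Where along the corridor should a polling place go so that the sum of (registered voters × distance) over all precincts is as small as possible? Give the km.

x = 33

For a sum of weighted absolute distances on a line, the optimum is the weighted median (not the mean). Total weight W = 260; half-weight = 130.
Sort by position and accumulate weight:
  km 13 (Ashton, w=60) → cum 60
  km 33 (Calder, w=80) → cum 140  ≥ 130 → median here
  km 42 (Brookfield, w=20) → cum 160
  km 59 (Denby, w=100) → cum 260
Optimal location: km 33.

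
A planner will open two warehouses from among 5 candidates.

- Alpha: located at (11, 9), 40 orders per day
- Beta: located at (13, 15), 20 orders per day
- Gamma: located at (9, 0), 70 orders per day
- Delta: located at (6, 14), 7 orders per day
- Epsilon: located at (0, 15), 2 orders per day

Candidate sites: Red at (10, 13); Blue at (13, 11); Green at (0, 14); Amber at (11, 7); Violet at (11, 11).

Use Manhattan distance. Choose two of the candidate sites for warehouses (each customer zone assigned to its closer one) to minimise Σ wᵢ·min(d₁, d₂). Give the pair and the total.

Evaluate every pair (each demand assigned to the nearer of the two):
  {Red, Amber}: total = 869
  {Blue, Amber}: total = 894
  {Amber, Violet}: total = 916
  {Green, Amber}: total = 954
  {Red, Violet}: total = 1149
  {Green, Violet}: total = 1154
  {Blue, Violet}: total = 1156
  {Red, Blue}: total = 1279
  {Red, Green}: total = 1317
  {Blue, Green}: total = 1334
Best pair: {Red, Amber} with total 869.

{Red, Amber}, total 869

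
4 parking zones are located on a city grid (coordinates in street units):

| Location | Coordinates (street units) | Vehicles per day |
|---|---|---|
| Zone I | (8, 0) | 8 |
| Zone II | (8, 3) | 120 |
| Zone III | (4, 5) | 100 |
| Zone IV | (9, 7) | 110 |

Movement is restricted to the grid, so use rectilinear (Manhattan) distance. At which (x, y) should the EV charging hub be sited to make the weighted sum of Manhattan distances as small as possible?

Manhattan distance separates: Σwᵢ(|x−xᵢ|+|y−yᵢ|) = Σwᵢ|x−xᵢ| + Σwᵢ|y−yᵢ|, so x and y are optimised independently as 1-D weighted medians.
Total weight W = 338; half = 169.
x-coordinate, sorted with cumulative weight:
  x=4 (Zone III, w=100) cum 100
  x=8 (Zone I, w=8) cum 108
  x=8 (Zone II, w=120) cum 228  ← median
  x=9 (Zone IV, w=110) cum 338
⇒ x* = 8
y-coordinate, sorted with cumulative weight:
  y=0 (Zone I, w=8) cum 8
  y=3 (Zone II, w=120) cum 128
  y=5 (Zone III, w=100) cum 228  ← median
  y=7 (Zone IV, w=110) cum 338
⇒ y* = 5

(8, 5)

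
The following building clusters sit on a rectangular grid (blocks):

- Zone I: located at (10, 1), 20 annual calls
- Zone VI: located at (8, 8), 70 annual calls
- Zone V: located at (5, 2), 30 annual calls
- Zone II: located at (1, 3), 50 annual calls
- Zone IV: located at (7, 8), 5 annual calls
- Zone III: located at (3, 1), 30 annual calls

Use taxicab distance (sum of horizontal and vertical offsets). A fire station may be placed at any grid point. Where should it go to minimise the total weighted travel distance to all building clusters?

Manhattan distance separates: Σwᵢ(|x−xᵢ|+|y−yᵢ|) = Σwᵢ|x−xᵢ| + Σwᵢ|y−yᵢ|, so x and y are optimised independently as 1-D weighted medians.
Total weight W = 205; half = 102.5.
x-coordinate, sorted with cumulative weight:
  x=1 (Zone II, w=50) cum 50
  x=3 (Zone III, w=30) cum 80
  x=5 (Zone V, w=30) cum 110  ← median
  x=7 (Zone IV, w=5) cum 115
  x=8 (Zone VI, w=70) cum 185
  x=10 (Zone I, w=20) cum 205
⇒ x* = 5
y-coordinate, sorted with cumulative weight:
  y=1 (Zone I, w=20) cum 20
  y=1 (Zone III, w=30) cum 50
  y=2 (Zone V, w=30) cum 80
  y=3 (Zone II, w=50) cum 130  ← median
  y=8 (Zone VI, w=70) cum 200
  y=8 (Zone IV, w=5) cum 205
⇒ y* = 3

(5, 3)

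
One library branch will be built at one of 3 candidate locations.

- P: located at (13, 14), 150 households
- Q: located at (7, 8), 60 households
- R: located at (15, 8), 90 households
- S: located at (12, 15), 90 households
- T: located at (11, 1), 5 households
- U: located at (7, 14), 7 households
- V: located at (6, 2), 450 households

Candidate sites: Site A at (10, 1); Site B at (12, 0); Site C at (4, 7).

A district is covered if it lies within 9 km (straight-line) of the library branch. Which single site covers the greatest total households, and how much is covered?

Coverage radius r = 9 km; a point is covered iff (Δx)²+(Δy)² ≤ 9² = 81.
  Site A (10, 1): covers {Q, R, T, V} → 605
  Site B (12, 0): covers {R, T, V} → 545
  Site C (4, 7): covers {Q, U, V} → 517
Maximum coverage at Site A: 605 households.

Site A, covering 605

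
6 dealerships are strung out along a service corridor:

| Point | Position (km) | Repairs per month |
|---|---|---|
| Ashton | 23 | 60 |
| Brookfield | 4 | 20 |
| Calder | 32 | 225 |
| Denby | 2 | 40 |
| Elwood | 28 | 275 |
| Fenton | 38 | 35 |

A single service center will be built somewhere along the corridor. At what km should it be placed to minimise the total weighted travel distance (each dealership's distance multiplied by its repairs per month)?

For a sum of weighted absolute distances on a line, the optimum is the weighted median (not the mean). Total weight W = 655; half-weight = 327.5.
Sort by position and accumulate weight:
  km 2 (Denby, w=40) → cum 40
  km 4 (Brookfield, w=20) → cum 60
  km 23 (Ashton, w=60) → cum 120
  km 28 (Elwood, w=275) → cum 395  ≥ 327.5 → median here
  km 32 (Calder, w=225) → cum 620
  km 38 (Fenton, w=35) → cum 655
Optimal location: km 28.

x = 28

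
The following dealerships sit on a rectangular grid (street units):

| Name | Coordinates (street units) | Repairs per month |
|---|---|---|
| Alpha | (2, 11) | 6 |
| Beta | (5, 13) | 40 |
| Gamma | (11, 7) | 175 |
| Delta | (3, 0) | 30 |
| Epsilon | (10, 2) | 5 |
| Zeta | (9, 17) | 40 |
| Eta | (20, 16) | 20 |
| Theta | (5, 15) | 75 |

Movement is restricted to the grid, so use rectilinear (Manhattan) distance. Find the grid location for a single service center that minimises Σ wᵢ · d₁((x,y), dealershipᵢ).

(10, 7)

Manhattan distance separates: Σwᵢ(|x−xᵢ|+|y−yᵢ|) = Σwᵢ|x−xᵢ| + Σwᵢ|y−yᵢ|, so x and y are optimised independently as 1-D weighted medians.
Total weight W = 391; half = 195.5.
x-coordinate, sorted with cumulative weight:
  x=2 (Alpha, w=6) cum 6
  x=3 (Delta, w=30) cum 36
  x=5 (Beta, w=40) cum 76
  x=5 (Theta, w=75) cum 151
  x=9 (Zeta, w=40) cum 191
  x=10 (Epsilon, w=5) cum 196  ← median
  x=11 (Gamma, w=175) cum 371
  x=20 (Eta, w=20) cum 391
⇒ x* = 10
y-coordinate, sorted with cumulative weight:
  y=0 (Delta, w=30) cum 30
  y=2 (Epsilon, w=5) cum 35
  y=7 (Gamma, w=175) cum 210  ← median
  y=11 (Alpha, w=6) cum 216
  y=13 (Beta, w=40) cum 256
  y=15 (Theta, w=75) cum 331
  y=16 (Eta, w=20) cum 351
  y=17 (Zeta, w=40) cum 391
⇒ y* = 7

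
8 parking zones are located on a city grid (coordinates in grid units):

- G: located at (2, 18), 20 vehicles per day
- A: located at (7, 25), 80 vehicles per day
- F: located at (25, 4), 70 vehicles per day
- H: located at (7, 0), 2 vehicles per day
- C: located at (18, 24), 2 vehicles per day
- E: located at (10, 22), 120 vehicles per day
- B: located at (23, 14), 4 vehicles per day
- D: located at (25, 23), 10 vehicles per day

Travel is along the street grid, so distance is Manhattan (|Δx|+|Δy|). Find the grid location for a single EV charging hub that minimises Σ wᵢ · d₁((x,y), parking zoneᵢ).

(10, 22)

Manhattan distance separates: Σwᵢ(|x−xᵢ|+|y−yᵢ|) = Σwᵢ|x−xᵢ| + Σwᵢ|y−yᵢ|, so x and y are optimised independently as 1-D weighted medians.
Total weight W = 308; half = 154.
x-coordinate, sorted with cumulative weight:
  x=2 (G, w=20) cum 20
  x=7 (A, w=80) cum 100
  x=7 (H, w=2) cum 102
  x=10 (E, w=120) cum 222  ← median
  x=18 (C, w=2) cum 224
  x=23 (B, w=4) cum 228
  x=25 (F, w=70) cum 298
  x=25 (D, w=10) cum 308
⇒ x* = 10
y-coordinate, sorted with cumulative weight:
  y=0 (H, w=2) cum 2
  y=4 (F, w=70) cum 72
  y=14 (B, w=4) cum 76
  y=18 (G, w=20) cum 96
  y=22 (E, w=120) cum 216  ← median
  y=23 (D, w=10) cum 226
  y=24 (C, w=2) cum 228
  y=25 (A, w=80) cum 308
⇒ y* = 22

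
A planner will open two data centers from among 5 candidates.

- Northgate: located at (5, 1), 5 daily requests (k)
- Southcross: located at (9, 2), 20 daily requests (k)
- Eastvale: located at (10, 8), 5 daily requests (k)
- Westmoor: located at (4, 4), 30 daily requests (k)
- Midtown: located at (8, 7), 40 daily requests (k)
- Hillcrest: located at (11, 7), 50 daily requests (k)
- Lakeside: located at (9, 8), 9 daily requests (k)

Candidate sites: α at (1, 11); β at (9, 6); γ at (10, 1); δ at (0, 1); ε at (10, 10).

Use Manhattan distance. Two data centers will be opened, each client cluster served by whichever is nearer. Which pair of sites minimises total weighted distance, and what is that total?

{β, γ}, total 538

Evaluate every pair (each demand assigned to the nearer of the two):
  {β, γ}: total = 538
  {β, δ}: total = 578
  {β, ε}: total = 593
  {α, β}: total = 598
  {γ, ε}: total = 772
  {δ, ε}: total = 852
  {α, ε}: total = 987
  {γ, δ}: total = 1052
  {α, γ}: total = 1112
  {α, δ}: total = 1734
Best pair: {β, γ} with total 538.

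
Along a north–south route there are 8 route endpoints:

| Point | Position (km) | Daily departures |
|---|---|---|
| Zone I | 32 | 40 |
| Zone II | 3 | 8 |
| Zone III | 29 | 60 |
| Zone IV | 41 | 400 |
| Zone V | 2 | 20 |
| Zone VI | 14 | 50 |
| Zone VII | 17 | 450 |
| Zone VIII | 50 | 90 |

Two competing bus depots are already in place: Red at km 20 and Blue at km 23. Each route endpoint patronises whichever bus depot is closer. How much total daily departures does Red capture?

The indifferent point is the midpoint (20+23)/2 = 21.5; route endpoints left of it (closer to Red at 20) go to Red, those right go to Blue.
  Zone V at 2 (w=20) → Red
  Zone II at 3 (w=8) → Red
  Zone VI at 14 (w=50) → Red
  Zone VII at 17 (w=450) → Red
  Zone III at 29 (w=60) → Blue
  Zone I at 32 (w=40) → Blue
  Zone IV at 41 (w=400) → Blue
  Zone VIII at 50 (w=90) → Blue
Red captures 528; Blue captures 590.

528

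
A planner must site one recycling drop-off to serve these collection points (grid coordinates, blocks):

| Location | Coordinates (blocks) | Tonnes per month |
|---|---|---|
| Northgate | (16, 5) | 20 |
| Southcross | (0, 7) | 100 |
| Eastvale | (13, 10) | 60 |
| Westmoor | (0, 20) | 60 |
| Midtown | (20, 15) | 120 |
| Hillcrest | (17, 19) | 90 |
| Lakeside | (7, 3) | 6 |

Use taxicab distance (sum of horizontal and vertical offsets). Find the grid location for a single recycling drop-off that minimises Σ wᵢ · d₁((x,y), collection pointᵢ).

Manhattan distance separates: Σwᵢ(|x−xᵢ|+|y−yᵢ|) = Σwᵢ|x−xᵢ| + Σwᵢ|y−yᵢ|, so x and y are optimised independently as 1-D weighted medians.
Total weight W = 456; half = 228.
x-coordinate, sorted with cumulative weight:
  x=0 (Southcross, w=100) cum 100
  x=0 (Westmoor, w=60) cum 160
  x=7 (Lakeside, w=6) cum 166
  x=13 (Eastvale, w=60) cum 226
  x=16 (Northgate, w=20) cum 246  ← median
  x=17 (Hillcrest, w=90) cum 336
  x=20 (Midtown, w=120) cum 456
⇒ x* = 16
y-coordinate, sorted with cumulative weight:
  y=3 (Lakeside, w=6) cum 6
  y=5 (Northgate, w=20) cum 26
  y=7 (Southcross, w=100) cum 126
  y=10 (Eastvale, w=60) cum 186
  y=15 (Midtown, w=120) cum 306  ← median
  y=19 (Hillcrest, w=90) cum 396
  y=20 (Westmoor, w=60) cum 456
⇒ y* = 15

(16, 15)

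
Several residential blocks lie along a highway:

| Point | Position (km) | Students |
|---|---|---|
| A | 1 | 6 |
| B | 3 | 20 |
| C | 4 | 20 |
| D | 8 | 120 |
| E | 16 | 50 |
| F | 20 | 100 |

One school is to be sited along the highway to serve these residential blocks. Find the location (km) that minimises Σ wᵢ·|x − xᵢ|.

For a sum of weighted absolute distances on a line, the optimum is the weighted median (not the mean). Total weight W = 316; half-weight = 158.
Sort by position and accumulate weight:
  km 1 (A, w=6) → cum 6
  km 3 (B, w=20) → cum 26
  km 4 (C, w=20) → cum 46
  km 8 (D, w=120) → cum 166  ≥ 158 → median here
  km 16 (E, w=50) → cum 216
  km 20 (F, w=100) → cum 316
Optimal location: km 8.

x = 8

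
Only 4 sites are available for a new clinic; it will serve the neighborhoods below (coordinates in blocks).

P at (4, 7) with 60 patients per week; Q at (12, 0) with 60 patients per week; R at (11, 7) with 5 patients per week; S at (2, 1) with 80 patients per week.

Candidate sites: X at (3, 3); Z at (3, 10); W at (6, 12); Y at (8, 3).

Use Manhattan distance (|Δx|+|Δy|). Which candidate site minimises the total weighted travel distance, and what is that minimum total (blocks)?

Total weighted distance at each candidate:
  X (3, 3): total = 1320
  Z (3, 10): total = 2235
  W (6, 12): total = 2750
  Y (8, 3): total = 1575
Minimum is at X with total 1320 blocks.

X, total 1320 blocks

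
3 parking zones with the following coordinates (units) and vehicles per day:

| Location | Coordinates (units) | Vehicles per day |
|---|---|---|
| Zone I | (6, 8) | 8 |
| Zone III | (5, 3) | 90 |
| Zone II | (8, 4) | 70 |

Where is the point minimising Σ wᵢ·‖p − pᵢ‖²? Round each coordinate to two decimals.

The minimiser of Σwᵢ‖p−pᵢ‖² is the weighted centroid p* = (Σwᵢpᵢ)/(Σwᵢ).
Σwᵢ = 168.
Σwᵢxᵢ = 8·6 + 90·5 + 70·8 = 1058.
Σwᵢyᵢ = 8·8 + 90·3 + 70·4 = 614.
x* = 1058/168 = 6.30, y* = 614/168 = 3.65.

(6.30, 3.65)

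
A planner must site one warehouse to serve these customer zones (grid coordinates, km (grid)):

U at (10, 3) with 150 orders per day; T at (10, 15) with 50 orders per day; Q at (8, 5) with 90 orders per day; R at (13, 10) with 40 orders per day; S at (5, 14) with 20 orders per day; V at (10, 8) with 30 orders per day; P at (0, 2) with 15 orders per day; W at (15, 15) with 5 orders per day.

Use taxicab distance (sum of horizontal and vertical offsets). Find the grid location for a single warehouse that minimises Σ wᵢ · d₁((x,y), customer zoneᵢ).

(10, 5)

Manhattan distance separates: Σwᵢ(|x−xᵢ|+|y−yᵢ|) = Σwᵢ|x−xᵢ| + Σwᵢ|y−yᵢ|, so x and y are optimised independently as 1-D weighted medians.
Total weight W = 400; half = 200.
x-coordinate, sorted with cumulative weight:
  x=0 (P, w=15) cum 15
  x=5 (S, w=20) cum 35
  x=8 (Q, w=90) cum 125
  x=10 (U, w=150) cum 275  ← median
  x=10 (T, w=50) cum 325
  x=10 (V, w=30) cum 355
  x=13 (R, w=40) cum 395
  x=15 (W, w=5) cum 400
⇒ x* = 10
y-coordinate, sorted with cumulative weight:
  y=2 (P, w=15) cum 15
  y=3 (U, w=150) cum 165
  y=5 (Q, w=90) cum 255  ← median
  y=8 (V, w=30) cum 285
  y=10 (R, w=40) cum 325
  y=14 (S, w=20) cum 345
  y=15 (T, w=50) cum 395
  y=15 (W, w=5) cum 400
⇒ y* = 5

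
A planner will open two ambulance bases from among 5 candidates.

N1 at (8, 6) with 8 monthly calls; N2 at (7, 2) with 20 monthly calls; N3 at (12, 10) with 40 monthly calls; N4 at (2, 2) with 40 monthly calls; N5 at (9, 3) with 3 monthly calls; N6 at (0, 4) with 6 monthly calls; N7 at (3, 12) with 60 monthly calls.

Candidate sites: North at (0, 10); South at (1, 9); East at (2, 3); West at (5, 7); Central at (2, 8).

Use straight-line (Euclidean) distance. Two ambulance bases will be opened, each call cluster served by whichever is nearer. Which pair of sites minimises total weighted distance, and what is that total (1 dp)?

{East, West}, total 825.4

Evaluate every pair (each demand assigned to the nearer of the two):
  {East, West}: total = 825.4
  {East, Central}: total = 882.3
  {South, East}: total = 888.2
  {North, East}: total = 926.4
  {South, West}: total = 934.8
  {North, West}: total = 939.2
  {West, Central}: total = 962.1
  {North, Central}: total = 1123.7
  {South, Central}: total = 1123.7
  {North, South}: total = 1246.9
Best pair: {East, West} with total 825.4.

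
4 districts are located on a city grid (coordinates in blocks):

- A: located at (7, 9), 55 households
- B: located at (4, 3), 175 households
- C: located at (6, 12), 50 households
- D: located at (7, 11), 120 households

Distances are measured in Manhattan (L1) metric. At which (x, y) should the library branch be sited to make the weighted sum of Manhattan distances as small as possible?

(6, 9)

Manhattan distance separates: Σwᵢ(|x−xᵢ|+|y−yᵢ|) = Σwᵢ|x−xᵢ| + Σwᵢ|y−yᵢ|, so x and y are optimised independently as 1-D weighted medians.
Total weight W = 400; half = 200.
x-coordinate, sorted with cumulative weight:
  x=4 (B, w=175) cum 175
  x=6 (C, w=50) cum 225  ← median
  x=7 (A, w=55) cum 280
  x=7 (D, w=120) cum 400
⇒ x* = 6
y-coordinate, sorted with cumulative weight:
  y=3 (B, w=175) cum 175
  y=9 (A, w=55) cum 230  ← median
  y=11 (D, w=120) cum 350
  y=12 (C, w=50) cum 400
⇒ y* = 9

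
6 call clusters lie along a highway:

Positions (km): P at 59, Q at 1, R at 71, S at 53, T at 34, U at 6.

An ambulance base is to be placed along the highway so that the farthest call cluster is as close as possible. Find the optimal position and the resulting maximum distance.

The 1-center on a line is the midpoint of the two extreme points: leftmost at 1, rightmost at 71.
Optimal location = (1 + 71)/2 = 36; maximum distance = (71 − 1)/2 = 35.

location 36, max distance 35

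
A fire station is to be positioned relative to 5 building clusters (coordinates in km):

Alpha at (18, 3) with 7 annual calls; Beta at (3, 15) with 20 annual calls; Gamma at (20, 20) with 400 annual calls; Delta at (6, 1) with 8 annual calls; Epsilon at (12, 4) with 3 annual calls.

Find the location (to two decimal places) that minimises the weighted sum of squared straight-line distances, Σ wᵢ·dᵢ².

The minimiser of Σwᵢ‖p−pᵢ‖² is the weighted centroid p* = (Σwᵢpᵢ)/(Σwᵢ).
Σwᵢ = 438.
Σwᵢxᵢ = 7·18 + 20·3 + 400·20 + 8·6 + 3·12 = 8270.
Σwᵢyᵢ = 7·3 + 20·15 + 400·20 + 8·1 + 3·4 = 8341.
x* = 8270/438 = 18.88, y* = 8341/438 = 19.04.

(18.88, 19.04)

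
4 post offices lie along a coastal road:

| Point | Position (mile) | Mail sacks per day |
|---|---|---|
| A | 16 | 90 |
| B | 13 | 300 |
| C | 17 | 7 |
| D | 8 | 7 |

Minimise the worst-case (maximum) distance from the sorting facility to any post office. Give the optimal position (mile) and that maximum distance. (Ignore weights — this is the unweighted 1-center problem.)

location 12.5, max distance 4.5

The 1-center on a line is the midpoint of the two extreme points: leftmost at 8, rightmost at 17.
Optimal location = (8 + 17)/2 = 12.5; maximum distance = (17 − 8)/2 = 4.5.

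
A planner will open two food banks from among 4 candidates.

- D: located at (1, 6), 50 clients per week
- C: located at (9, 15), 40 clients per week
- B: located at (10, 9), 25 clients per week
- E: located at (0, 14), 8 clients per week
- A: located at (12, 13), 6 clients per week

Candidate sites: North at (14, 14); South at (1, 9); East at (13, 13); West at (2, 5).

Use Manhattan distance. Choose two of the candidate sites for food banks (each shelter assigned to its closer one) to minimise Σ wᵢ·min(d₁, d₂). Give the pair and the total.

Evaluate every pair (each demand assigned to the nearer of the two):
  {East, West}: total = 609
  {South, East}: total = 619
  {North, West}: total = 671
  {North, South}: total = 681
  {South, West}: total = 1023
  {North, East}: total = 1483
Best pair: {East, West} with total 609.

{East, West}, total 609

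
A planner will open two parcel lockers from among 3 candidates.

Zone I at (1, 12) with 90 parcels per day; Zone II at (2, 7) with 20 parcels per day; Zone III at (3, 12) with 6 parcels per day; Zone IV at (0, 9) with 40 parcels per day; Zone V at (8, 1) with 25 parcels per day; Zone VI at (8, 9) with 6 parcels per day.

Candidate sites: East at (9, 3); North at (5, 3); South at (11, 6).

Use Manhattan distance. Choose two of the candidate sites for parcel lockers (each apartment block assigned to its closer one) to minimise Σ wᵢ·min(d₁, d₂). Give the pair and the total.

{East, North}, total 1933

Evaluate every pair (each demand assigned to the nearer of the two):
  {East, North}: total = 1933
  {North, South}: total = 1977
  {East, South}: total = 2395
Best pair: {East, North} with total 1933.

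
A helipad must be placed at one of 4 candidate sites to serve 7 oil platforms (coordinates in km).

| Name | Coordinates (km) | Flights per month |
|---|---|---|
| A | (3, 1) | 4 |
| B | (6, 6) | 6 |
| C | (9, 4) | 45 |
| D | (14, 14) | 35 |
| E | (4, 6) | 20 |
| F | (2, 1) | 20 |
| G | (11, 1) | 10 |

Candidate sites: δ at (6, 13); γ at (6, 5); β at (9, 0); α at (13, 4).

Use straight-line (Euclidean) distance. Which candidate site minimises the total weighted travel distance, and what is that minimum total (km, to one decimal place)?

Total weighted distance at each candidate:
  δ (6, 13): total = 1329.1
  γ (6, 5): total = 811.6
  β (9, 0): total = 1084.9
  α (13, 4): total = 1065.7
Minimum is at γ with total 811.6 km.

γ, total 811.6 km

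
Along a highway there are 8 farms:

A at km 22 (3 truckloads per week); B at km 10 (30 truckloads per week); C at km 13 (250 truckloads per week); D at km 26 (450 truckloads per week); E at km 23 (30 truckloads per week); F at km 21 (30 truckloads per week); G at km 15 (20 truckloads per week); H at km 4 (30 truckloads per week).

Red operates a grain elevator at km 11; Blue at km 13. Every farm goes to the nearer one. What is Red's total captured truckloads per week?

60

The indifferent point is the midpoint (11+13)/2 = 12; farms left of it (closer to Red at 11) go to Red, those right go to Blue.
  H at 4 (w=30) → Red
  B at 10 (w=30) → Red
  C at 13 (w=250) → Blue
  G at 15 (w=20) → Blue
  F at 21 (w=30) → Blue
  A at 22 (w=3) → Blue
  E at 23 (w=30) → Blue
  D at 26 (w=450) → Blue
Red captures 60; Blue captures 783.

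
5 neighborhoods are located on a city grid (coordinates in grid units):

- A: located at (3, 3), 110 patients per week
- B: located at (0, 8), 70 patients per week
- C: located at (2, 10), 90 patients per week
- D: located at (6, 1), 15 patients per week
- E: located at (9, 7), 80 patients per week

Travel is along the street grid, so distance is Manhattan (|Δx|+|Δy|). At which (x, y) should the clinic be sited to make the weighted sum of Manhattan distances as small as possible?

Manhattan distance separates: Σwᵢ(|x−xᵢ|+|y−yᵢ|) = Σwᵢ|x−xᵢ| + Σwᵢ|y−yᵢ|, so x and y are optimised independently as 1-D weighted medians.
Total weight W = 365; half = 182.5.
x-coordinate, sorted with cumulative weight:
  x=0 (B, w=70) cum 70
  x=2 (C, w=90) cum 160
  x=3 (A, w=110) cum 270  ← median
  x=6 (D, w=15) cum 285
  x=9 (E, w=80) cum 365
⇒ x* = 3
y-coordinate, sorted with cumulative weight:
  y=1 (D, w=15) cum 15
  y=3 (A, w=110) cum 125
  y=7 (E, w=80) cum 205  ← median
  y=8 (B, w=70) cum 275
  y=10 (C, w=90) cum 365
⇒ y* = 7

(3, 7)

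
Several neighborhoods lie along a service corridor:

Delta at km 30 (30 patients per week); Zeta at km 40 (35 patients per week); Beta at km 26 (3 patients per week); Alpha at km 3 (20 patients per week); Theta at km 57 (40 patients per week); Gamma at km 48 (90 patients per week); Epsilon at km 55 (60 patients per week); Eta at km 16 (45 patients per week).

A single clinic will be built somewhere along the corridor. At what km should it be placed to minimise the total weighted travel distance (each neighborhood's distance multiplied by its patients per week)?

x = 48

For a sum of weighted absolute distances on a line, the optimum is the weighted median (not the mean). Total weight W = 323; half-weight = 161.5.
Sort by position and accumulate weight:
  km 3 (Alpha, w=20) → cum 20
  km 16 (Eta, w=45) → cum 65
  km 26 (Beta, w=3) → cum 68
  km 30 (Delta, w=30) → cum 98
  km 40 (Zeta, w=35) → cum 133
  km 48 (Gamma, w=90) → cum 223  ≥ 161.5 → median here
  km 55 (Epsilon, w=60) → cum 283
  km 57 (Theta, w=40) → cum 323
Optimal location: km 48.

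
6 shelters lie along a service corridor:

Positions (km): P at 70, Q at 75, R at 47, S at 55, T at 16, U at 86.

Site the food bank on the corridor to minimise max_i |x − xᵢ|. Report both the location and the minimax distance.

location 51, max distance 35

The 1-center on a line is the midpoint of the two extreme points: leftmost at 16, rightmost at 86.
Optimal location = (16 + 86)/2 = 51; maximum distance = (86 − 16)/2 = 35.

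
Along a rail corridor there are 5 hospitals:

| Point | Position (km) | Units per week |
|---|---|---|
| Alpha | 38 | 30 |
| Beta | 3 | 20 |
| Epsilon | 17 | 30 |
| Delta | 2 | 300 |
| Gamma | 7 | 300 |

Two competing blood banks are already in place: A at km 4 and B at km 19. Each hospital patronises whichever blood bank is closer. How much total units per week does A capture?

620

The indifferent point is the midpoint (4+19)/2 = 11.5; hospitals left of it (closer to A at 4) go to A, those right go to B.
  Delta at 2 (w=300) → A
  Beta at 3 (w=20) → A
  Gamma at 7 (w=300) → A
  Epsilon at 17 (w=30) → B
  Alpha at 38 (w=30) → B
A captures 620; B captures 60.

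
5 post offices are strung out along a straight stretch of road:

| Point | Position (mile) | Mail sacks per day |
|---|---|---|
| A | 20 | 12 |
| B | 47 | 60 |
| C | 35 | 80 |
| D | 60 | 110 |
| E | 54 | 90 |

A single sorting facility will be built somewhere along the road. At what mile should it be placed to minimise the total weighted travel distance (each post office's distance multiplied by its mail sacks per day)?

x = 54

For a sum of weighted absolute distances on a line, the optimum is the weighted median (not the mean). Total weight W = 352; half-weight = 176.
Sort by position and accumulate weight:
  mile 20 (A, w=12) → cum 12
  mile 35 (C, w=80) → cum 92
  mile 47 (B, w=60) → cum 152
  mile 54 (E, w=90) → cum 242  ≥ 176 → median here
  mile 60 (D, w=110) → cum 352
Optimal location: mile 54.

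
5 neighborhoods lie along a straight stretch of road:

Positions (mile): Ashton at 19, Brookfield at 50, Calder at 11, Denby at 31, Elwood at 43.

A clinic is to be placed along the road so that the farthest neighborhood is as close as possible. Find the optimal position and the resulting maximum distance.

The 1-center on a line is the midpoint of the two extreme points: leftmost at 11, rightmost at 50.
Optimal location = (11 + 50)/2 = 30.5; maximum distance = (50 − 11)/2 = 19.5.

location 30.5, max distance 19.5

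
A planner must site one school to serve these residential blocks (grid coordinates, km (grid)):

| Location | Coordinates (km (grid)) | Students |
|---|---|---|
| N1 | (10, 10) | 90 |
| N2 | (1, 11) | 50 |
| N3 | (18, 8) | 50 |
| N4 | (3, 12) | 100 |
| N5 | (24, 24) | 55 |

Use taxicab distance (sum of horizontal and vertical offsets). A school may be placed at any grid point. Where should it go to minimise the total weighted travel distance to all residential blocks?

Manhattan distance separates: Σwᵢ(|x−xᵢ|+|y−yᵢ|) = Σwᵢ|x−xᵢ| + Σwᵢ|y−yᵢ|, so x and y are optimised independently as 1-D weighted medians.
Total weight W = 345; half = 172.5.
x-coordinate, sorted with cumulative weight:
  x=1 (N2, w=50) cum 50
  x=3 (N4, w=100) cum 150
  x=10 (N1, w=90) cum 240  ← median
  x=18 (N3, w=50) cum 290
  x=24 (N5, w=55) cum 345
⇒ x* = 10
y-coordinate, sorted with cumulative weight:
  y=8 (N3, w=50) cum 50
  y=10 (N1, w=90) cum 140
  y=11 (N2, w=50) cum 190  ← median
  y=12 (N4, w=100) cum 290
  y=24 (N5, w=55) cum 345
⇒ y* = 11

(10, 11)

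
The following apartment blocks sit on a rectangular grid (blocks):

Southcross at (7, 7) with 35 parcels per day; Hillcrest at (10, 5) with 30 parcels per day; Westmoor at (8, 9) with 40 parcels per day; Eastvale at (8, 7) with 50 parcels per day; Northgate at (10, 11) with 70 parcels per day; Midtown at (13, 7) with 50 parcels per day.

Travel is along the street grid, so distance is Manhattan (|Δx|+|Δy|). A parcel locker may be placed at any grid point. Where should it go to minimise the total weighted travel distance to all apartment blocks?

(10, 7)

Manhattan distance separates: Σwᵢ(|x−xᵢ|+|y−yᵢ|) = Σwᵢ|x−xᵢ| + Σwᵢ|y−yᵢ|, so x and y are optimised independently as 1-D weighted medians.
Total weight W = 275; half = 137.5.
x-coordinate, sorted with cumulative weight:
  x=7 (Southcross, w=35) cum 35
  x=8 (Westmoor, w=40) cum 75
  x=8 (Eastvale, w=50) cum 125
  x=10 (Hillcrest, w=30) cum 155  ← median
  x=10 (Northgate, w=70) cum 225
  x=13 (Midtown, w=50) cum 275
⇒ x* = 10
y-coordinate, sorted with cumulative weight:
  y=5 (Hillcrest, w=30) cum 30
  y=7 (Southcross, w=35) cum 65
  y=7 (Eastvale, w=50) cum 115
  y=7 (Midtown, w=50) cum 165  ← median
  y=9 (Westmoor, w=40) cum 205
  y=11 (Northgate, w=70) cum 275
⇒ y* = 7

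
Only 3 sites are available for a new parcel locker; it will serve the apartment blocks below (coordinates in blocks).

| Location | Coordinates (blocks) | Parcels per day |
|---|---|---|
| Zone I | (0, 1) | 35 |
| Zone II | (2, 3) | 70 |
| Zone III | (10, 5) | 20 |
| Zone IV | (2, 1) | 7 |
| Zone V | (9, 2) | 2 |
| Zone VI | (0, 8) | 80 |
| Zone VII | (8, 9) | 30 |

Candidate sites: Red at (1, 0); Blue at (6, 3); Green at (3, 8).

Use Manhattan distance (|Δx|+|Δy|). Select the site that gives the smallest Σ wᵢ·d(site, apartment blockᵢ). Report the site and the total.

Green, total 1470 blocks

Total weighted distance at each candidate:
  Red (1, 0): total = 1864
  Blue (6, 3): total = 1850
  Green (3, 8): total = 1470
Minimum is at Green with total 1470 blocks.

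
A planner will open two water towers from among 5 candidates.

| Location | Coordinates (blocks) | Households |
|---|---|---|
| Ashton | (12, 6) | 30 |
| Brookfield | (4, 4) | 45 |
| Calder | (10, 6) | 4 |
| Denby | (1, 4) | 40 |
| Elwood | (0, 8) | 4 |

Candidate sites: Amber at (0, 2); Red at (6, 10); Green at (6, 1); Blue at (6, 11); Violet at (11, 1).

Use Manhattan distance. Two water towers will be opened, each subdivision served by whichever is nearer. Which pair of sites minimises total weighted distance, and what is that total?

Evaluate every pair (each demand assigned to the nearer of the two):
  {Amber, Violet}: total = 618
  {Amber, Green}: total = 735
  {Amber, Red}: total = 746
  {Amber, Blue}: total = 780
  {Green, Violet}: total = 801
  {Red, Green}: total = 909
  {Green, Blue}: total = 947
  {Red, Violet}: total = 1036
  {Blue, Violet}: total = 1125
  {Red, Blue}: total = 1164
Best pair: {Amber, Violet} with total 618.

{Amber, Violet}, total 618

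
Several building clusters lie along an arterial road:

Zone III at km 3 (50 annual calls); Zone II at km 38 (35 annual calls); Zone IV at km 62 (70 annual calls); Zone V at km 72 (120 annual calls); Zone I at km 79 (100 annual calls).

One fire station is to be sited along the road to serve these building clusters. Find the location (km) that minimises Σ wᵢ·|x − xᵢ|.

x = 72

For a sum of weighted absolute distances on a line, the optimum is the weighted median (not the mean). Total weight W = 375; half-weight = 187.5.
Sort by position and accumulate weight:
  km 3 (Zone III, w=50) → cum 50
  km 38 (Zone II, w=35) → cum 85
  km 62 (Zone IV, w=70) → cum 155
  km 72 (Zone V, w=120) → cum 275  ≥ 187.5 → median here
  km 79 (Zone I, w=100) → cum 375
Optimal location: km 72.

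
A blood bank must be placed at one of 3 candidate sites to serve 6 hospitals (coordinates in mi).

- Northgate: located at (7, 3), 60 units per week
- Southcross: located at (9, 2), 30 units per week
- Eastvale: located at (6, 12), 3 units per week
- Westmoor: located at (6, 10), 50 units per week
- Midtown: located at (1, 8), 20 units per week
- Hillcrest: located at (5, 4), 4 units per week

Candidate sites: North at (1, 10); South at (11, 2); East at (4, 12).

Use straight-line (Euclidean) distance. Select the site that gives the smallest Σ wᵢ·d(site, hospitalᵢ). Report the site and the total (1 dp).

South, total 1071.2 mi

Total weighted distance at each candidate:
  North (1, 10): total = 1227.6
  South (11, 2): total = 1071.2
  East (4, 12): total = 1184.3
Minimum is at South with total 1071.2 mi.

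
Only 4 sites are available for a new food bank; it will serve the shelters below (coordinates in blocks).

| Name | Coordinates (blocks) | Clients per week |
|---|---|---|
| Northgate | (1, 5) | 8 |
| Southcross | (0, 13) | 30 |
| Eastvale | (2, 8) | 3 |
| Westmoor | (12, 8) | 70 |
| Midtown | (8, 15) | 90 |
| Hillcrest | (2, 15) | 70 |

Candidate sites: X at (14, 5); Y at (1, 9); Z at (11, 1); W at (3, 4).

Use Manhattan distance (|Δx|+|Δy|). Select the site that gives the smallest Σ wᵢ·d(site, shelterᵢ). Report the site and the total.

Y, total 2688 blocks

Total weighted distance at each candidate:
  X (14, 5): total = 4139
  Y (1, 9): total = 2688
  Z (11, 1): total = 4550
  W (3, 4): total = 3589
Minimum is at Y with total 2688 blocks.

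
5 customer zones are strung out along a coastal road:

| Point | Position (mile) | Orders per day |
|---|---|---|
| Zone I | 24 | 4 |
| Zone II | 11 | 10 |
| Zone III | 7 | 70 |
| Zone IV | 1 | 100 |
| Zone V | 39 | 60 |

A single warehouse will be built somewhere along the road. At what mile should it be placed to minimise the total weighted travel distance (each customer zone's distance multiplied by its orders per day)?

x = 7

For a sum of weighted absolute distances on a line, the optimum is the weighted median (not the mean). Total weight W = 244; half-weight = 122.
Sort by position and accumulate weight:
  mile 1 (Zone IV, w=100) → cum 100
  mile 7 (Zone III, w=70) → cum 170  ≥ 122 → median here
  mile 11 (Zone II, w=10) → cum 180
  mile 24 (Zone I, w=4) → cum 184
  mile 39 (Zone V, w=60) → cum 244
Optimal location: mile 7.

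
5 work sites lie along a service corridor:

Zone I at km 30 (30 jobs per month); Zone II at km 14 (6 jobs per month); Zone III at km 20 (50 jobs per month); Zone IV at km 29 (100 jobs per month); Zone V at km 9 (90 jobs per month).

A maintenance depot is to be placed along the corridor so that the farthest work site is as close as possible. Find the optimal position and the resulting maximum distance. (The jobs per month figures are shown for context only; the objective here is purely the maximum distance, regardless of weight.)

location 19.5, max distance 10.5

The 1-center on a line is the midpoint of the two extreme points: leftmost at 9, rightmost at 30.
Optimal location = (9 + 30)/2 = 19.5; maximum distance = (30 − 9)/2 = 10.5.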